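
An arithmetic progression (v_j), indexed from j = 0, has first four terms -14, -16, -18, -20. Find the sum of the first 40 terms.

Common difference d = -2.
v_j = -14 + (j - 0)·(-2).
v_{39} = -92; S = 40·(-14 + (-92))/2 = -2120.

-2120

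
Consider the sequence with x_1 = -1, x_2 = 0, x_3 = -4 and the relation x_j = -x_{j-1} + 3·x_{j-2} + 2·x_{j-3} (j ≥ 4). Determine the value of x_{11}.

Iterate the recurrence:
x_4 = 2; x_5 = -14; x_6 = 12; x_7 = -50; x_8 = 58; x_9 = -184; x_{10} = 258; x_{11} = -694.

-694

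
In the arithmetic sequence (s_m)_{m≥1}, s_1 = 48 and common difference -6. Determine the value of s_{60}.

s_m = 48 + (m - 1)·(-6).
s_{60} = 48 + 59·(-6) = -306.

-306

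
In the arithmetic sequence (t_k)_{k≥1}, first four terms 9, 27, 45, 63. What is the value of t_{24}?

423

Common difference d = 18.
t_k = 9 + (k - 1)·18.
t_{24} = 9 + 23·18 = 423.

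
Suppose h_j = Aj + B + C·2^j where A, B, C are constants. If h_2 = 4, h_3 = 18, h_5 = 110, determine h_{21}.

8388558

At j = 2, 3, 5: 2A + B + 4C = 4; 3A + B + 8C = 18; 5A + B + 32C = 110.
Subtracting the first from the second: A + 4C = 14.
Subtracting the second from the third: 2A + 24C = 92.
Solving: C = 4, A = -2, then B = -8.
So h_j = -2·j + (-8) + 4·2^j; at j=21 this is 8388558.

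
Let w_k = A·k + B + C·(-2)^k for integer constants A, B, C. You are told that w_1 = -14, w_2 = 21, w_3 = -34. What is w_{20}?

5242971

Plug in k = 1, 2, 3: A + B - 2C = -14; 2A + B + 4C = 21; 3A + B - 8C = -34.
Subtracting the first from the second: A + 6C = 35.
Subtracting the second from the third: A - 12C = -55.
Solving: C = 5, A = 5, then B = -9.
Hence w_{20} = 5·20 + (-9) + 5·1048576 = 5242971.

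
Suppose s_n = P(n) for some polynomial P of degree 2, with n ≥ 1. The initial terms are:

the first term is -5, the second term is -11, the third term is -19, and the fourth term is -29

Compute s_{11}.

1st diffs: -6, -8, -10.
2nd diffs: -2, -2 (constant).
Newton forward-difference form: s_n = -5 + (-6)·C(n-1,1) + (-2)·C(n-1,2).
At n = 11: n-1 = 10, so s_{11} = -5 - 60 - 90 = -155.

-155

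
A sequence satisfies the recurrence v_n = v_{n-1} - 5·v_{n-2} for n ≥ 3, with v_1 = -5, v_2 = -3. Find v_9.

Compute successive terms:
v_3 = 22  v_4 = 37  v_5 = -73  v_6 = -258  v_7 = 107  v_8 = 1397  v_9 = 862.

862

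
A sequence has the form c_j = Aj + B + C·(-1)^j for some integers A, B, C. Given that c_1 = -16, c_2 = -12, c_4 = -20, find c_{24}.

-100

Write the equations: A + B - C = -16; 2A + B + C = -12; 4A + B + C = -20.
Subtracting the first from the second: A + 2C = 4.
Subtracting the second from the third: 2A = -8.
Solving: C = 4, A = -4, then B = -8.
Therefore c_{24} = -96 + (-8) + 4·1 = -100.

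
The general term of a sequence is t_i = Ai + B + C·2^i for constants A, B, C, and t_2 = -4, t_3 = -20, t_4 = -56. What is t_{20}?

-5242792

Plug in i = 2, 3, 4: 2A + B + 4C = -4; 3A + B + 8C = -20; 4A + B + 16C = -56.
Subtracting the first from the second: A + 4C = -16.
Subtracting the second from the third: A + 8C = -36.
Solving: C = -5, A = 4, then B = 8.
So t_i = 4·i + 8 + (-5)·2^i; at i=20 this is -5242792.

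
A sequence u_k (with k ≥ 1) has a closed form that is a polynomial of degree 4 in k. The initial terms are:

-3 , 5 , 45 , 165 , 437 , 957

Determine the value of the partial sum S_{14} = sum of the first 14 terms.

108430

1st diffs: 8, 40, 120, 272, 520.
2nd diffs: 32, 80, 152, 248.
3rd diffs: 48, 72, 96.
4th diffs: 24, 24 (constant).
Newton forward-difference form: u_k = -3 + 8·C(k-1,1) + 32·C(k-1,2) + 48·C(k-1,3) + 24·C(k-1,4).
Continuing: …, 1845, 3245, 5325, 8277, …, u_{14} = 33485.
Summing k = 1..14 (14 terms) gives 108430.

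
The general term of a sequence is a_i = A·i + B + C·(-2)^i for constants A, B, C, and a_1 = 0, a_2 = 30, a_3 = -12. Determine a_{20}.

Plug in i = 1, 2, 3: A + B - 2C = 0; 2A + B + 4C = 30; 3A + B - 8C = -12.
Subtracting the first from the second: A + 6C = 30.
Subtracting the second from the third: A - 12C = -42.
Solving: C = 4, A = 6, then B = 2.
Hence a_{20} = 6·20 + 2 + 4·1048576 = 4194426.

4194426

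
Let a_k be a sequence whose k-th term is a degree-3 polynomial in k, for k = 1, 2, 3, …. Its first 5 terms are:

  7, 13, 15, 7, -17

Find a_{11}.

1st diffs: 6, 2, -8, -24.
2nd diffs: -4, -10, -16.
3rd diffs: -6, -6 (constant).
Newton forward-difference form: a_k = 7 + 6·C(k-1,1) + (-4)·C(k-1,2) + (-6)·C(k-1,3).
At k = 11: k-1 = 10, so a_{11} = 7 + 60 - 180 - 720 = -833.

-833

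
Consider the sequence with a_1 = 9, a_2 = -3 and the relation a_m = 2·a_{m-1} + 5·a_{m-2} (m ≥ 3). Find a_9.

41241

Step forward from the initial values:
a_3 = 39;  a_4 = 63;  a_5 = 321;  a_6 = 957;  a_7 = 3519;  a_8 = 11823;  a_9 = 41241.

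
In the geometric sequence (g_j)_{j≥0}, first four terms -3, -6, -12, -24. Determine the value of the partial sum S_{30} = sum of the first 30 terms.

Common ratio r = 2.
g_j = (-3)·2^(j-0).
S = (-3)·(2^30 - 1)/(2 - 1) = (-3)·(1073741824 - 1)/(1) = -3221225469.

-3221225469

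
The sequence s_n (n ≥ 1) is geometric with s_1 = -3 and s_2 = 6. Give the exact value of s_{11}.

-3072

Common ratio r = -2.
s_n = (-3)·(-2)^(n-1).
s_{11} = (-3)·(-2)^10 = -3072.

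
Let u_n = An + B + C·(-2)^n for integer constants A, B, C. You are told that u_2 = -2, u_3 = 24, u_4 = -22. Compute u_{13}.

Write the equations: 2A + B + 4C = -2; 3A + B - 8C = 24; 4A + B + 16C = -22.
Subtracting the first from the second: A - 12C = 26.
Subtracting the second from the third: A + 24C = -46.
Solving: C = -2, A = 2, then B = 2.
So u_n = 2·n + 2 + (-2)·(-2)^n; at n=13 this is 16412.

16412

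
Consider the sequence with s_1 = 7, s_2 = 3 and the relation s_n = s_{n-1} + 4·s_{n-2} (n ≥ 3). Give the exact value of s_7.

1007

Step forward from the initial values:
s_3 = 31;  s_4 = 43;  s_5 = 167;  s_6 = 339;  s_7 = 1007.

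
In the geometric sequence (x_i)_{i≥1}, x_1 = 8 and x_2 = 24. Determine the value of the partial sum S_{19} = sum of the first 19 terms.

Common ratio r = 3.
x_i = 8·3^(i-1).
S = 8·(3^19 - 1)/(3 - 1) = 8·(1162261467 - 1)/(2) = 4649045864.

4649045864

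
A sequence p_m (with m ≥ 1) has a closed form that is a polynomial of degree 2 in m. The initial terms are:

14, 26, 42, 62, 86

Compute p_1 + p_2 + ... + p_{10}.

1st diffs: 12, 16, 20, 24.
2nd diffs: 4, 4, 4 (constant).
Newton forward-difference form: p_m = 14 + 12·C(m-1,1) + 4·C(m-1,2).
Continuing: …, 114, 146, 182, 222, …, p_{10} = 266.
Summing m = 1..10 (10 terms) gives 1160.

1160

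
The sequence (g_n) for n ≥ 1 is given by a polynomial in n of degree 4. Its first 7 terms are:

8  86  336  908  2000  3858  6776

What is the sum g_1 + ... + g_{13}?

224406

1st diffs: 78, 250, 572, 1092, 1858, 2918.
2nd diffs: 172, 322, 520, 766, 1060.
3rd diffs: 150, 198, 246, 294.
4th diffs: 48, 48, 48 (constant).
Newton forward-difference form: g_n = 8 + 78·C(n-1,1) + 172·C(n-1,2) + 150·C(n-1,3) + 48·C(n-1,4).
Continuing: …, 11096, 17208, 25550, 36608, …, g_{13} = 69056.
Summing n = 1..13 (13 terms) gives 224406.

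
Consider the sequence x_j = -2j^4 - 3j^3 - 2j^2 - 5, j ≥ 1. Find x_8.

-9861

x_8 = -2·8^4 - 3·8^3 - 2·8^2 - 5 = -9861.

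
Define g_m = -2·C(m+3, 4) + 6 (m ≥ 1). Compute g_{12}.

C(15, 4) = 1365, so g_{12} = -2724.

-2724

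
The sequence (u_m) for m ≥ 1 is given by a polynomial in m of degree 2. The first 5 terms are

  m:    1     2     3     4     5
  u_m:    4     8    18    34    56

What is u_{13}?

448

1st diffs: 4, 10, 16, 22.
2nd diffs: 6, 6, 6 (constant).
Newton forward-difference form: u_m = 4 + 4·C(m-1,1) + 6·C(m-1,2).
At m = 13: m-1 = 12, so u_{13} = 4 + 48 + 396 = 448.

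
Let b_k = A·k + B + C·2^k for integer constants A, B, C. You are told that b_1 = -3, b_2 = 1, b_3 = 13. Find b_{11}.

The three given values yield: A + B + 2C = -3; 2A + B + 4C = 1; 3A + B + 8C = 13.
Subtracting the first from the second: A + 2C = 4.
Subtracting the second from the third: A + 4C = 12.
Solving: C = 4, A = -4, then B = -7.
Hence b_{11} = -4·11 + (-7) + 4·2048 = 8141.

8141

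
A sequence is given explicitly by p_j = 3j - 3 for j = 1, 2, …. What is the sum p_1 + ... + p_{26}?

Over j = 1..26: Σj = 351.
Total = (3)·351 + (-3)·26 = 975.

975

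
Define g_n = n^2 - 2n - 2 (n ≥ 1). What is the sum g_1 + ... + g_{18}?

Over n = 1..18: Σn = 171, Σn² = 2109.
Total = (1)·2109 + (-2)·171 + (-2)·18 = 1731.

1731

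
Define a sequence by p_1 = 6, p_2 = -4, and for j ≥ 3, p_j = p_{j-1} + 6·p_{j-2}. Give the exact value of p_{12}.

Step forward from the initial values:
p_3 = 32;  p_4 = 8;  p_5 = 200;  p_6 = 248;  p_7 = 1448;  p_8 = 2936;  p_9 = 11624;  p_{10} = 29240;  p_{11} = 98984;  p_{12} = 274424.
(Characteristic roots are 3 and -2.)

274424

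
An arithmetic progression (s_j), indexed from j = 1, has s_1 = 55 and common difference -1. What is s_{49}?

7

s_j = 55 + (j - 1)·(-1).
s_{49} = 55 + 48·(-1) = 7.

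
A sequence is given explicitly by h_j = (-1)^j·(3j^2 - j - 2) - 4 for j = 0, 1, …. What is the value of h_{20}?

(-1)^20 = 1; 3j^2 - j - 2 at j=20 is 1178; so h_{20} = 1174.

1174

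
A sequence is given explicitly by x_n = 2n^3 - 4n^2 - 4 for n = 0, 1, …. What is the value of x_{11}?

x_{11} = 2·11^3 - 4·11^2 - 4 = 2174.

2174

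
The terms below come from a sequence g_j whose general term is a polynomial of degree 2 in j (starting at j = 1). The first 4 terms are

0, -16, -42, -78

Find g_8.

-322

1st diffs: -16, -26, -36.
2nd diffs: -10, -10 (constant).
Newton forward-difference form: g_j = (-16)·C(j-1,1) + (-10)·C(j-1,2).
At j = 8: j-1 = 7, so g_8 = -112 - 210 = -322.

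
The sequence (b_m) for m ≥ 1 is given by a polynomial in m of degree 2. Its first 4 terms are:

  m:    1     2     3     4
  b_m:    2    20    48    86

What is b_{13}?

878

1st diffs: 18, 28, 38.
2nd diffs: 10, 10 (constant).
Newton forward-difference form: b_m = 2 + 18·C(m-1,1) + 10·C(m-1,2).
At m = 13: m-1 = 12, so b_{13} = 2 + 216 + 660 = 878.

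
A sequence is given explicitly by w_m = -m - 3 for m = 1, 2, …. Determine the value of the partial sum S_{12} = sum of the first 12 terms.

-114

Over m = 1..12: Σm = 78.
Total = (-1)·78 + (-3)·12 = -114.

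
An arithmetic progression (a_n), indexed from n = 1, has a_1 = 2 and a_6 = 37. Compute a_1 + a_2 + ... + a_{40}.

Common difference d = (37 - 2) / (6 - 1) = 7.
a_n = 2 + (n - 1)·7.
a_{40} = 275; S = 40·(2 + 275)/2 = 5540.

5540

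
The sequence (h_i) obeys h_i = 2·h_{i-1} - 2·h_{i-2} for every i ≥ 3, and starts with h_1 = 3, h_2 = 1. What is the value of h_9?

48

Step forward from the initial values:
h_3 = -4, h_4 = -10, h_5 = -12, h_6 = -4, h_7 = 16, h_8 = 40, h_9 = 48.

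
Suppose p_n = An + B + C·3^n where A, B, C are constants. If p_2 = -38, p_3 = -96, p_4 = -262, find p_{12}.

-1594374

Plug in n = 2, 3, 4: 2A + B + 9C = -38; 3A + B + 27C = -96; 4A + B + 81C = -262.
Subtracting the first from the second: A + 18C = -58.
Subtracting the second from the third: A + 54C = -166.
Solving: C = -3, A = -4, then B = -3.
So p_n = -4·n + (-3) + (-3)·3^n; at n=12 this is -1594374.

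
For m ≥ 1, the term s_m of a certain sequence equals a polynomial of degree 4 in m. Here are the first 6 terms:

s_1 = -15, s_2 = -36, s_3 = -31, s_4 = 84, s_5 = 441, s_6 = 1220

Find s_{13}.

1st diffs: -21, 5, 115, 357, 779.
2nd diffs: 26, 110, 242, 422.
3rd diffs: 84, 132, 180.
4th diffs: 48, 48 (constant).
Newton forward-difference form: s_m = -15 + (-21)·C(m-1,1) + 26·C(m-1,2) + 84·C(m-1,3) + 48·C(m-1,4).
At m = 13: m-1 = 12, so s_{13} = -15 - 252 + 1716 + 18480 + 23760 = 43689.

43689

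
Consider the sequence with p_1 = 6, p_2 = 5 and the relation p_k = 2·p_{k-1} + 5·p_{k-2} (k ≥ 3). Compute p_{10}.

Applying the relation repeatedly:
p_3 = 40;  p_4 = 105;  p_5 = 410;  p_6 = 1345;  p_7 = 4740;  p_8 = 16205;  p_9 = 56110;  p_{10} = 193245.

193245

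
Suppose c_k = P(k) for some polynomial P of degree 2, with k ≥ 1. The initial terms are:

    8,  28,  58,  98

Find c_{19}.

1898

1st diffs: 20, 30, 40.
2nd diffs: 10, 10 (constant).
Newton forward-difference form: c_k = 8 + 20·C(k-1,1) + 10·C(k-1,2).
At k = 19: k-1 = 18, so c_{19} = 8 + 360 + 1530 = 1898.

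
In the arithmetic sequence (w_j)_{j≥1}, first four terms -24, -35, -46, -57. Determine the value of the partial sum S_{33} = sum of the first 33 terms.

-6600

Common difference d = -11.
w_j = -24 + (j - 1)·(-11).
w_{33} = -376; S = 33·(-24 + (-376))/2 = -6600.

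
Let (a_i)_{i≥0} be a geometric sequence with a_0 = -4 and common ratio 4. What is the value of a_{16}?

a_i = (-4)·4^(i-0).
a_{16} = (-4)·4^16 = -17179869184.

-17179869184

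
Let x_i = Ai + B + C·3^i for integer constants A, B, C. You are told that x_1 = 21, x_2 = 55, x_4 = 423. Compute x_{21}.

Write the equations: A + B + 3C = 21; 2A + B + 9C = 55; 4A + B + 81C = 423.
Subtracting the first from the second: A + 6C = 34.
Subtracting the second from the third: 2A + 72C = 368.
Solving: C = 5, A = 4, then B = 2.
So x_i = 4·i + 2 + 5·3^i; at i=21 this is 52301766101.

52301766101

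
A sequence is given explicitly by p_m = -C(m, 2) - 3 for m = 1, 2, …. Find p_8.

-31

C(8, 2) = 28, so p_8 = -31.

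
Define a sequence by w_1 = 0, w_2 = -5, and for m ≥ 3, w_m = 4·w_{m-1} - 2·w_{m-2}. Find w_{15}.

w_3 = -20;  w_4 = -70;  w_5 = -240;  …;  w_{12} = -1299040;  w_{13} = -4435200;  w_{14} = -15142720;  w_{15} = -51700480.

-51700480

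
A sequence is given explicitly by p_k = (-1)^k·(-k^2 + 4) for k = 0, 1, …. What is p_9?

(-1)^9 = -1; -k^2 + 4 at k=9 is -77; so p_9 = 77.

77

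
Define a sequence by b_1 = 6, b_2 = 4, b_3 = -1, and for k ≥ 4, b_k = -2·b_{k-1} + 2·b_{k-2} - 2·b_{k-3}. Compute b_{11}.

-2152

b_4 = -2;  b_5 = -6;  b_6 = 10;  b_7 = -28;  b_8 = 88;  b_9 = -252;  b_{10} = 736;  b_{11} = -2152.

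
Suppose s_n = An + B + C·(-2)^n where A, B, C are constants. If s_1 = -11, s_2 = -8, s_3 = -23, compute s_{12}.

Write the equations: A + B - 2C = -11; 2A + B + 4C = -8; 3A + B - 8C = -23.
Subtracting the first from the second: A + 6C = 3.
Subtracting the second from the third: A - 12C = -15.
Solving: C = 1, A = -3, then B = -6.
Therefore s_{12} = -36 + (-6) + 1·4096 = 4054.

4054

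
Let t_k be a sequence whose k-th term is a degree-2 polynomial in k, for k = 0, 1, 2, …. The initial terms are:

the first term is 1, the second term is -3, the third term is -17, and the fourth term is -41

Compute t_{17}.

-1427

1st diffs: -4, -14, -24.
2nd diffs: -10, -10 (constant).
Newton forward-difference form: t_k = 1 + (-4)·C(k,1) + (-10)·C(k,2).
At k = 17: k = 17, so t_{17} = 1 - 68 - 1360 = -1427.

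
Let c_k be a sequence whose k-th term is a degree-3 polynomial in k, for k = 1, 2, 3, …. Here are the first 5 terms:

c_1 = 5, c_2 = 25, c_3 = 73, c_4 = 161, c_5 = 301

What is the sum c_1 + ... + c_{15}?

31295

1st diffs: 20, 48, 88, 140.
2nd diffs: 28, 40, 52.
3rd diffs: 12, 12 (constant).
Newton forward-difference form: c_k = 5 + 20·C(k-1,1) + 28·C(k-1,2) + 12·C(k-1,3).
Continuing: …, 505, 785, 1153, 1621, …, c_{15} = 7201.
Summing k = 1..15 (15 terms) gives 31295.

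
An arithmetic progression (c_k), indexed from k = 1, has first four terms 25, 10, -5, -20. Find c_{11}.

Common difference d = -15.
c_k = 25 + (k - 1)·(-15).
c_{11} = 25 + 10·(-15) = -125.

-125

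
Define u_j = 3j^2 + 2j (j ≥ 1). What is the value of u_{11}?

385

u_{11} = 3·11^2 + 2·11 = 385.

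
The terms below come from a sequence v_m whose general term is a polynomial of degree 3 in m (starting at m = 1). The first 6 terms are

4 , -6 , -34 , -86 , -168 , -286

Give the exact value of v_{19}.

1st diffs: -10, -28, -52, -82, -118.
2nd diffs: -18, -24, -30, -36.
3rd diffs: -6, -6, -6 (constant).
Newton forward-difference form: v_m = 4 + (-10)·C(m-1,1) + (-18)·C(m-1,2) + (-6)·C(m-1,3).
At m = 19: m-1 = 18, so v_{19} = 4 - 180 - 2754 - 4896 = -7826.

-7826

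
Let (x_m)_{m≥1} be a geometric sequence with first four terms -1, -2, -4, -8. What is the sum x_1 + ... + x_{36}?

-68719476735

Common ratio r = 2.
x_m = (-1)·2^(m-1).
S = (-1)·(2^36 - 1)/(2 - 1) = (-1)·(68719476736 - 1)/(1) = -68719476735.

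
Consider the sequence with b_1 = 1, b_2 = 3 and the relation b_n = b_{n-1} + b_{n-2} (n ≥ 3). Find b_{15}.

1364

b_3 = 4  b_4 = 7  b_5 = 11  …  b_{12} = 322  b_{13} = 521  b_{14} = 843  b_{15} = 1364.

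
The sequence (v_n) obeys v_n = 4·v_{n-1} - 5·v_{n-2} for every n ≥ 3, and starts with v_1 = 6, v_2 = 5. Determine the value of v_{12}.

61135

Step forward from the initial values:
v_3 = -10, v_4 = -65, v_5 = -210, v_6 = -515, v_7 = -1010, v_8 = -1465, v_9 = -810, v_{10} = 4085, v_{11} = 20390, v_{12} = 61135.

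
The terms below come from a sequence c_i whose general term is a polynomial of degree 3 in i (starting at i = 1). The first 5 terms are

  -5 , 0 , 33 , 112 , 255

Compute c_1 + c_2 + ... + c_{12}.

15340

1st diffs: 5, 33, 79, 143.
2nd diffs: 28, 46, 64.
3rd diffs: 18, 18 (constant).
So c_i = 3i^3 - 4i^2 - 4i.
Continuing: …, 480, 805, 1248, 1827, …, c_{12} = 4560.
Summing i = 1..12 (12 terms) gives 15340.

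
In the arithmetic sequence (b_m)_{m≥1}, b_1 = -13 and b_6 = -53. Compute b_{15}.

Common difference d = (-53 - (-13)) / (6 - 1) = -8.
b_m = -13 + (m - 1)·(-8).
b_{15} = -13 + 14·(-8) = -125.

-125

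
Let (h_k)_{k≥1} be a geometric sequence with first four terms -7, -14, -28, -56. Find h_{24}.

Common ratio r = 2.
h_k = (-7)·2^(k-1).
h_{24} = (-7)·2^23 = -58720256.

-58720256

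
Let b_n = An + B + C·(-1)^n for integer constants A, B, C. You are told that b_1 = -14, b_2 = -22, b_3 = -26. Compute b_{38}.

-238

Plug in n = 1, 2, 3: A + B - C = -14; 2A + B + C = -22; 3A + B - C = -26.
Subtracting the first from the second: A + 2C = -8.
Subtracting the second from the third: A - 2C = -4.
Solving: C = -1, A = -6, then B = -9.
Therefore b_{38} = -228 + (-9) + (-1)·1 = -238.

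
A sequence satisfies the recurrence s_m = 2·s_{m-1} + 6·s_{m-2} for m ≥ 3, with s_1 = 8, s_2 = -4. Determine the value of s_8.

Compute successive terms:
s_3 = 40, s_4 = 56, s_5 = 352, s_6 = 1040, s_7 = 4192, s_8 = 14624.

14624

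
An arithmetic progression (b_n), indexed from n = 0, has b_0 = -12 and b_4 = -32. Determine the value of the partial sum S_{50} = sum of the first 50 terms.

Common difference d = (-32 - (-12)) / (4 - 0) = -5.
b_n = -12 + (n - 0)·(-5).
b_{49} = -257; S = 50·(-12 + (-257))/2 = -6725.

-6725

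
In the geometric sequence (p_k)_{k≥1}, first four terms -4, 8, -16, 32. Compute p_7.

Common ratio r = -2.
p_k = (-4)·(-2)^(k-1).
p_7 = (-4)·(-2)^6 = -256.

-256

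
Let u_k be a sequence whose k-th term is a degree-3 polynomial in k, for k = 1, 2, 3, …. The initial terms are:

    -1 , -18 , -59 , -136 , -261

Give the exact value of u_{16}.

-8236

1st diffs: -17, -41, -77, -125.
2nd diffs: -24, -36, -48.
3rd diffs: -12, -12 (constant).
Newton forward-difference form: u_k = -1 + (-17)·C(k-1,1) + (-24)·C(k-1,2) + (-12)·C(k-1,3).
At k = 16: k-1 = 15, so u_{16} = -1 - 255 - 2520 - 5460 = -8236.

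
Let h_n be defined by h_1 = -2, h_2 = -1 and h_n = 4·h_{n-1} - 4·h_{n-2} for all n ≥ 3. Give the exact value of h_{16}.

Compute successive terms:
h_3 = 4;  h_4 = 20;  h_5 = 64;  …;  h_{13} = 65536;  h_{14} = 143360;  h_{15} = 311296;  h_{16} = 671744.
(Characteristic roots are 2 and 2.)

671744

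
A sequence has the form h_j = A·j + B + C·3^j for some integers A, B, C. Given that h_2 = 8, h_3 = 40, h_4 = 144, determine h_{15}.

Write the equations: 2A + B + 9C = 8; 3A + B + 27C = 40; 4A + B + 81C = 144.
Subtracting the first from the second: A + 18C = 32.
Subtracting the second from the third: A + 54C = 104.
Solving: C = 2, A = -4, then B = -2.
So h_j = -4·j + (-2) + 2·3^j; at j=15 this is 28697752.

28697752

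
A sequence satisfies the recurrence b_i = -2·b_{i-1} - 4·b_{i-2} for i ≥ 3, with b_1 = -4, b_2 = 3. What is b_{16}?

Applying the relation repeatedly:
b_3 = 10; b_4 = -32; b_5 = 24; …; b_{13} = -16384; b_{14} = 12288; b_{15} = 40960; b_{16} = -131072.

-131072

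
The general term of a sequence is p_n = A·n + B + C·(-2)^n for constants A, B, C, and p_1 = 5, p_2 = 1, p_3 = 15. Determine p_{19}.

524327

The three given values yield: A + B - 2C = 5; 2A + B + 4C = 1; 3A + B - 8C = 15.
Subtracting the first from the second: A + 6C = -4.
Subtracting the second from the third: A - 12C = 14.
Solving: C = -1, A = 2, then B = 1.
So p_n = 2·n + 1 + (-1)·(-2)^n; at n=19 this is 524327.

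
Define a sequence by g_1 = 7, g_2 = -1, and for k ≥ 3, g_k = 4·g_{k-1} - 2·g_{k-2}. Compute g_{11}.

-388128

Step forward from the initial values:
g_3 = -18; g_4 = -70; g_5 = -244; g_6 = -836; g_7 = -2856; g_8 = -9752; g_9 = -33296; g_{10} = -113680; g_{11} = -388128.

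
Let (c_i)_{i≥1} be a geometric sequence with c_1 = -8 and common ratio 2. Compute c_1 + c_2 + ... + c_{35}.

-274877906936

c_i = (-8)·2^(i-1).
S = (-8)·(2^35 - 1)/(2 - 1) = (-8)·(34359738368 - 1)/(1) = -274877906936.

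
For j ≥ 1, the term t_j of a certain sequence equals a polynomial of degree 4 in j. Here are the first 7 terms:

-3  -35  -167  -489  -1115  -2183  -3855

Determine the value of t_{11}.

1st diffs: -32, -132, -322, -626, -1068, -1672.
2nd diffs: -100, -190, -304, -442, -604.
3rd diffs: -90, -114, -138, -162.
4th diffs: -24, -24, -24 (constant).
Newton forward-difference form: t_j = -3 + (-32)·C(j-1,1) + (-100)·C(j-1,2) + (-90)·C(j-1,3) + (-24)·C(j-1,4).
At j = 11: j-1 = 10, so t_{11} = -3 - 320 - 4500 - 10800 - 5040 = -20663.

-20663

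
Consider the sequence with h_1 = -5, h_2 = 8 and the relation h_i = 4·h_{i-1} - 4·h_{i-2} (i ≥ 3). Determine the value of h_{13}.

421888

Compute successive terms:
h_3 = 52;  h_4 = 176;  h_5 = 496;  …;  h_{10} = 38912;  h_{11} = 87040;  h_{12} = 192512;  h_{13} = 421888.
(Characteristic roots are 2 and 2.)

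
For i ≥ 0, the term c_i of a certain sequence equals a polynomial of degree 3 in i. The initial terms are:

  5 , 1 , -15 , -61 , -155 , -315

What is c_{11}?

-3669

1st diffs: -4, -16, -46, -94, -160.
2nd diffs: -12, -30, -48, -66.
3rd diffs: -18, -18, -18 (constant).
Newton forward-difference form: c_i = 5 + (-4)·C(i,1) + (-12)·C(i,2) + (-18)·C(i,3).
At i = 11: i = 11, so c_{11} = 5 - 44 - 660 - 2970 = -3669.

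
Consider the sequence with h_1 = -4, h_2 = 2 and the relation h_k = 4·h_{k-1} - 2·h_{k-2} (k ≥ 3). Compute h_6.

712

Iterate the recurrence:
h_3 = 16;  h_4 = 60;  h_5 = 208;  h_6 = 712.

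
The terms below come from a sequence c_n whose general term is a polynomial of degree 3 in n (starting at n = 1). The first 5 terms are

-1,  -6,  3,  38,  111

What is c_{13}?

3503

1st diffs: -5, 9, 35, 73.
2nd diffs: 14, 26, 38.
3rd diffs: 12, 12 (constant).
Newton forward-difference form: c_n = -1 + (-5)·C(n-1,1) + 14·C(n-1,2) + 12·C(n-1,3).
At n = 13: n-1 = 12, so c_{13} = -1 - 60 + 924 + 2640 = 3503.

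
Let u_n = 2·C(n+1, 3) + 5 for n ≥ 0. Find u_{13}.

733

C(14, 3) = 364, so u_{13} = 733.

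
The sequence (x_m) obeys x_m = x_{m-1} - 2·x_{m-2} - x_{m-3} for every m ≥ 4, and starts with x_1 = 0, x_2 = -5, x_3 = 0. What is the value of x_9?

45

Compute successive terms:
x_4 = 10;  x_5 = 15;  x_6 = -5;  x_7 = -45;  x_8 = -50;  x_9 = 45.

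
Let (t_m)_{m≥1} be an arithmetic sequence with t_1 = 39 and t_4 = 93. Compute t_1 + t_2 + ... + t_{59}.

Common difference d = (93 - 39) / (4 - 1) = 18.
t_m = 39 + (m - 1)·18.
t_{59} = 1083; S = 59·(39 + 1083)/2 = 33099.

33099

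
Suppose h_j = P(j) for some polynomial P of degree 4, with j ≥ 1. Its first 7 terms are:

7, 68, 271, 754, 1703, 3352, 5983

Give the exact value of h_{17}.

1st diffs: 61, 203, 483, 949, 1649, 2631.
2nd diffs: 142, 280, 466, 700, 982.
3rd diffs: 138, 186, 234, 282.
4th diffs: 48, 48, 48 (constant).
Newton forward-difference form: h_j = 7 + 61·C(j-1,1) + 142·C(j-1,2) + 138·C(j-1,3) + 48·C(j-1,4).
At j = 17: j-1 = 16, so h_{17} = 7 + 976 + 17040 + 77280 + 87360 = 182663.

182663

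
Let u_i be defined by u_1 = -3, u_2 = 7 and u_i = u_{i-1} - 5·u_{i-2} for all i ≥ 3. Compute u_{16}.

Iterate the recurrence:
u_3 = 22  u_4 = -13  u_5 = -123  …  u_{13} = 16797  u_{14} = -155113  u_{15} = -239098  u_{16} = 536467.

536467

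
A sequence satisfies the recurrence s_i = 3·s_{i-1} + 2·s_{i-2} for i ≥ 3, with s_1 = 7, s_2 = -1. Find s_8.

5167

Compute successive terms:
s_3 = 11; s_4 = 31; s_5 = 115; s_6 = 407; s_7 = 1451; s_8 = 5167.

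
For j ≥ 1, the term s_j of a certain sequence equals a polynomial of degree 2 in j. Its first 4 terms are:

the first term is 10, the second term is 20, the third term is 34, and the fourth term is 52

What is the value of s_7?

130

1st diffs: 10, 14, 18.
2nd diffs: 4, 4 (constant).
Newton forward-difference form: s_j = 10 + 10·C(j-1,1) + 4·C(j-1,2).
At j = 7: j-1 = 6, so s_7 = 10 + 60 + 60 = 130.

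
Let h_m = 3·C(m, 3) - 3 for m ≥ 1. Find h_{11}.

C(11, 3) = 165, so h_{11} = 492.

492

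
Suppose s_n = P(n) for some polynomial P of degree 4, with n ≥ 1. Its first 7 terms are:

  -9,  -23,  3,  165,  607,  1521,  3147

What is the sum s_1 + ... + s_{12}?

1st diffs: -14, 26, 162, 442, 914, 1626.
2nd diffs: 40, 136, 280, 472, 712.
3rd diffs: 96, 144, 192, 240.
4th diffs: 48, 48, 48 (constant).
Newton forward-difference form: s_n = -9 + (-14)·C(n-1,1) + 40·C(n-1,2) + 96·C(n-1,3) + 48·C(n-1,4).
Continuing: …, 5773, 9735, 15417, 23251, …, s_{12} = 33717.
Summing n = 1..12 (12 terms) gives 93304.

93304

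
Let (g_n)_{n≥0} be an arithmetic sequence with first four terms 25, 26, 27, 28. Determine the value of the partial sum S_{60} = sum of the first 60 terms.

3270

Common difference d = 1.
g_n = 25 + (n - 0)·1.
g_{59} = 84; S = 60·(25 + 84)/2 = 3270.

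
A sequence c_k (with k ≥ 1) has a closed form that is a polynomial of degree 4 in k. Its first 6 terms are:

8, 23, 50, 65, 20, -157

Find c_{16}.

1st diffs: 15, 27, 15, -45, -177.
2nd diffs: 12, -12, -60, -132.
3rd diffs: -24, -48, -72.
4th diffs: -24, -24 (constant).
So c_k = -k^4 + 6k^3 - 5k^2 + 3k + 5.
Evaluating at k = 16 gives c_{16} = -42187.

-42187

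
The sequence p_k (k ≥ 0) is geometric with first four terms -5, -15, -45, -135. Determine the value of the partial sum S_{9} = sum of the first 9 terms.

-49205

Common ratio r = 3.
p_k = (-5)·3^(k-0).
S = (-5)·(3^9 - 1)/(3 - 1) = (-5)·(19683 - 1)/(2) = -49205.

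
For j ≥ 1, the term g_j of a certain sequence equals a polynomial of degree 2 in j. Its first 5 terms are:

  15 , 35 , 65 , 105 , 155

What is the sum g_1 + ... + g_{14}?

5670

1st diffs: 20, 30, 40, 50.
2nd diffs: 10, 10, 10 (constant).
Newton forward-difference form: g_j = 15 + 20·C(j-1,1) + 10·C(j-1,2).
Continuing: …, 215, 285, 365, 455, …, g_{14} = 1055.
Summing j = 1..14 (14 terms) gives 5670.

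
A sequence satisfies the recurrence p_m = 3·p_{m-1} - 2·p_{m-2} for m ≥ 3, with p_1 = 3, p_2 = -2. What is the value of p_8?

Step forward from the initial values:
p_3 = -12  p_4 = -32  p_5 = -72  p_6 = -152  p_7 = -312  p_8 = -632.
(Characteristic roots are 2 and 1.)

-632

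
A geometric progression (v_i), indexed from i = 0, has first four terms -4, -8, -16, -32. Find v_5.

Common ratio r = 2.
v_i = (-4)·2^(i-0).
v_5 = (-4)·2^5 = -128.

-128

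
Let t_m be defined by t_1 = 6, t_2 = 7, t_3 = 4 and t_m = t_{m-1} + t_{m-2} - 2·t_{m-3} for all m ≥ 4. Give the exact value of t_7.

Compute successive terms:
t_4 = -1, t_5 = -11, t_6 = -20, t_7 = -29.

-29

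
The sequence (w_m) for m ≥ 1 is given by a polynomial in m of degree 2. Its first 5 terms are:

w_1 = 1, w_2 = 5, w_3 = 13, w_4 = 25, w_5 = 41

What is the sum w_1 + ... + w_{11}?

891

1st diffs: 4, 8, 12, 16.
2nd diffs: 4, 4, 4 (constant).
So w_m = 2m^2 - 2m + 1.
Continuing: …, 61, 85, 113, 145, …, w_{11} = 221.
Summing m = 1..11 (11 terms) gives 891.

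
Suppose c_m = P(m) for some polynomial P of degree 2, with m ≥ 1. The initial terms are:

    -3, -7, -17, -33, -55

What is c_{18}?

-887

1st diffs: -4, -10, -16, -22.
2nd diffs: -6, -6, -6 (constant).
Newton forward-difference form: c_m = -3 + (-4)·C(m-1,1) + (-6)·C(m-1,2).
At m = 18: m-1 = 17, so c_{18} = -3 - 68 - 816 = -887.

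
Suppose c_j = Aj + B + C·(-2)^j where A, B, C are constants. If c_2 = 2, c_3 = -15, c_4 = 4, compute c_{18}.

262062

The three given values yield: 2A + B + 4C = 2; 3A + B - 8C = -15; 4A + B + 16C = 4.
Subtracting the first from the second: A - 12C = -17.
Subtracting the second from the third: A + 24C = 19.
Solving: C = 1, A = -5, then B = 8.
So c_j = -5·j + 8 + 1·(-2)^j; at j=18 this is 262062.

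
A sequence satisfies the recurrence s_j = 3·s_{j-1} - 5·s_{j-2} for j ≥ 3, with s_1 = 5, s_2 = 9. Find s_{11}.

-5023

Step forward from the initial values:
s_3 = 2  s_4 = -39  s_5 = -127  s_6 = -186  s_7 = 77  s_8 = 1161  s_9 = 3098  s_{10} = 3489  s_{11} = -5023.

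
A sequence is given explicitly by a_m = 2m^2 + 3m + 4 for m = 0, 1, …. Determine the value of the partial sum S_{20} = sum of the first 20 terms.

Over m = 0..19: Σm = 190, Σm² = 2470.
Total = (2)·2470 + (3)·190 + (4)·20 = 5590.

5590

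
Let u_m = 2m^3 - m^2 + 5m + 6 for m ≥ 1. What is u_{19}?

u_{19} = 2·19^3 - 1·19^2 + 5·19 + 6 = 13458.

13458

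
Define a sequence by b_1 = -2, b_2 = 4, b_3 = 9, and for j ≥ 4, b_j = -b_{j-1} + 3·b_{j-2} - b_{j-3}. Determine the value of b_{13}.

Step forward from the initial values:
b_4 = 5; b_5 = 18; b_6 = -12; b_7 = 61; b_8 = -115; b_9 = 310; b_{10} = -716; b_{11} = 1761; b_{12} = -4219; b_{13} = 10218.

10218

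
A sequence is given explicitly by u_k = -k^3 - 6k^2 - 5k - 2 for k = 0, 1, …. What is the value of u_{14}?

u_{14} = -1·14^3 - 6·14^2 - 5·14 - 2 = -3992.

-3992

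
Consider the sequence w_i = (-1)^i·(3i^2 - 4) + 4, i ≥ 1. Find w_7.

-139

(-1)^7 = -1; 3i^2 - 4 at i=7 is 143; so w_7 = -139.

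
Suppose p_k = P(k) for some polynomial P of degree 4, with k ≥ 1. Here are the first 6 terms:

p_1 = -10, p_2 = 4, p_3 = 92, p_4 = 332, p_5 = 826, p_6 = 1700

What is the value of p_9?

1st diffs: 14, 88, 240, 494, 874.
2nd diffs: 74, 152, 254, 380.
3rd diffs: 78, 102, 126.
4th diffs: 24, 24 (constant).
So p_k = k^4 + 3k^3 - 6k^2 - 4k - 4.
Evaluating at k = 9 gives p_9 = 8222.

8222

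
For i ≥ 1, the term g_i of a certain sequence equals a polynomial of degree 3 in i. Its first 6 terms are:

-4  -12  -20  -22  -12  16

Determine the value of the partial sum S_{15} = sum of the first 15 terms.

7290

1st diffs: -8, -8, -2, 10, 28.
2nd diffs: 0, 6, 12, 18.
3rd diffs: 6, 6, 6 (constant).
So g_i = i^3 - 6i^2 + 3i - 2.
Continuing: …, 68, 150, 268, 428, …, g_{15} = 2068.
Summing i = 1..15 (15 terms) gives 7290.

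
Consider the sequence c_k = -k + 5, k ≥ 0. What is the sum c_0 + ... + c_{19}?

Over k = 0..19: Σk = 190.
Total = (-1)·190 + (5)·20 = -90.

-90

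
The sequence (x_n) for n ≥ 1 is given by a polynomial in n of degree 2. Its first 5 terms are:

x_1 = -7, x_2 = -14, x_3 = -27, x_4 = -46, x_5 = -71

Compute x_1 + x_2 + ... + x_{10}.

1st diffs: -7, -13, -19, -25.
2nd diffs: -6, -6, -6 (constant).
Newton forward-difference form: x_n = -7 + (-7)·C(n-1,1) + (-6)·C(n-1,2).
Continuing: …, -102, -139, -182, -231, …, x_{10} = -286.
Summing n = 1..10 (10 terms) gives -1105.

-1105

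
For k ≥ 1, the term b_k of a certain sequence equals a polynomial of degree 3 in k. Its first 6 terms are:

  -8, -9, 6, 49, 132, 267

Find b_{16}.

1st diffs: -1, 15, 43, 83, 135.
2nd diffs: 16, 28, 40, 52.
3rd diffs: 12, 12, 12 (constant).
Newton forward-difference form: b_k = -8 + (-1)·C(k-1,1) + 16·C(k-1,2) + 12·C(k-1,3).
At k = 16: k-1 = 15, so b_{16} = -8 - 15 + 1680 + 5460 = 7117.

7117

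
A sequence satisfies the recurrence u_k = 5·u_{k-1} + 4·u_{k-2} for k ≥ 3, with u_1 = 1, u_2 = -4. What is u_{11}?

Applying the relation repeatedly:
u_3 = -16  u_4 = -96  u_5 = -544  u_6 = -3104  u_7 = -17696  u_8 = -100896  u_9 = -575264  u_{10} = -3279904  u_{11} = -18700576.

-18700576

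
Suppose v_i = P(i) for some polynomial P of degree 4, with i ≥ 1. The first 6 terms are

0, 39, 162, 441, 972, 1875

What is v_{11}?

1st diffs: 39, 123, 279, 531, 903.
2nd diffs: 84, 156, 252, 372.
3rd diffs: 72, 96, 120.
4th diffs: 24, 24 (constant).
So v_i = i^4 + 2i^3 + 5i^2 - 5i - 3.
Evaluating at i = 11 gives v_{11} = 17850.

17850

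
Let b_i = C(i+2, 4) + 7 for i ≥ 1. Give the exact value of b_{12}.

1008

C(14, 4) = 1001, so b_{12} = 1008.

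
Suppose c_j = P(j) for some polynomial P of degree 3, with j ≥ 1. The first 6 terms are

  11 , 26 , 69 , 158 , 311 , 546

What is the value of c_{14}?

7538

1st diffs: 15, 43, 89, 153, 235.
2nd diffs: 28, 46, 64, 82.
3rd diffs: 18, 18, 18 (constant).
Newton forward-difference form: c_j = 11 + 15·C(j-1,1) + 28·C(j-1,2) + 18·C(j-1,3).
At j = 14: j-1 = 13, so c_{14} = 11 + 195 + 2184 + 5148 = 7538.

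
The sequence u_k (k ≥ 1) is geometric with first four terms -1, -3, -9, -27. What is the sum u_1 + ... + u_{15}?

Common ratio r = 3.
u_k = (-1)·3^(k-1).
S = (-1)·(3^15 - 1)/(3 - 1) = (-1)·(14348907 - 1)/(2) = -7174453.

-7174453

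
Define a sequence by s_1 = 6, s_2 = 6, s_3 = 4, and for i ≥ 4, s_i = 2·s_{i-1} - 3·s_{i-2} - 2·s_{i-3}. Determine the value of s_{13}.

Step forward from the initial values:
s_4 = -22; s_5 = -68; s_6 = -78; s_7 = 92; s_8 = 554; s_9 = 988; s_{10} = 130; s_{11} = -3812; s_{12} = -9990; s_{13} = -8804.

-8804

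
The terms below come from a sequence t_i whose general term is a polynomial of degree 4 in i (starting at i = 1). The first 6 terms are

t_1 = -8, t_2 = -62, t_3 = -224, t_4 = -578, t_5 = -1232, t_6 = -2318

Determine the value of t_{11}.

1st diffs: -54, -162, -354, -654, -1086.
2nd diffs: -108, -192, -300, -432.
3rd diffs: -84, -108, -132.
4th diffs: -24, -24 (constant).
Newton forward-difference form: t_i = -8 + (-54)·C(i-1,1) + (-108)·C(i-1,2) + (-84)·C(i-1,3) + (-24)·C(i-1,4).
At i = 11: i-1 = 10, so t_{11} = -8 - 540 - 4860 - 10080 - 5040 = -20528.

-20528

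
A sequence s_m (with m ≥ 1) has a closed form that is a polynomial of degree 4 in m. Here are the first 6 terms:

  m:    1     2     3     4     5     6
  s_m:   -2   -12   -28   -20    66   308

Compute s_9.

3110

1st diffs: -10, -16, 8, 86, 242.
2nd diffs: -6, 24, 78, 156.
3rd diffs: 30, 54, 78.
4th diffs: 24, 24 (constant).
Newton forward-difference form: s_m = -2 + (-10)·C(m-1,1) + (-6)·C(m-1,2) + 30·C(m-1,3) + 24·C(m-1,4).
At m = 9: m-1 = 8, so s_9 = -2 - 80 - 168 + 1680 + 1680 = 3110.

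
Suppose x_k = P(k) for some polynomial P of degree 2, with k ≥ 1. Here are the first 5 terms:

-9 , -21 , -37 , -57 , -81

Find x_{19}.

-837

1st diffs: -12, -16, -20, -24.
2nd diffs: -4, -4, -4 (constant).
So x_k = -2k^2 - 6k - 1.
Evaluating at k = 19 gives x_{19} = -837.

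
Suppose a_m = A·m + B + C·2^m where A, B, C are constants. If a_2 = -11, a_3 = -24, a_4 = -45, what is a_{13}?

Write the equations: 2A + B + 4C = -11; 3A + B + 8C = -24; 4A + B + 16C = -45.
Subtracting the first from the second: A + 4C = -13.
Subtracting the second from the third: A + 8C = -21.
Solving: C = -2, A = -5, then B = 7.
Hence a_{13} = -5·13 + 7 + (-2)·8192 = -16442.

-16442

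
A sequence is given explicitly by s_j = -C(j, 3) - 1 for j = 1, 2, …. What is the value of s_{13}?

-287

C(13, 3) = 286, so s_{13} = -287.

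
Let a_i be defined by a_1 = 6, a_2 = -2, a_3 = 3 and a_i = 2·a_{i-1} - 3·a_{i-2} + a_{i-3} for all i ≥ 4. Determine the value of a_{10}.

a_4 = 18;  a_5 = 25;  a_6 = -1;  a_7 = -59;  a_8 = -90;  a_9 = -4;  a_{10} = 203.

203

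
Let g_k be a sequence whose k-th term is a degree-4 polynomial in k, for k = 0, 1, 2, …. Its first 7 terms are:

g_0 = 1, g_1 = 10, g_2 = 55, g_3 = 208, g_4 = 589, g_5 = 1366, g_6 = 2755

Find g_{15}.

102196

1st diffs: 9, 45, 153, 381, 777, 1389.
2nd diffs: 36, 108, 228, 396, 612.
3rd diffs: 72, 120, 168, 216.
4th diffs: 48, 48, 48 (constant).
So g_k = 2k^4 + 4k^2 + 3k + 1.
Evaluating at k = 15 gives g_{15} = 102196.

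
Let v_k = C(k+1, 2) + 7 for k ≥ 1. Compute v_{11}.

C(12, 2) = 66, so v_{11} = 73.

73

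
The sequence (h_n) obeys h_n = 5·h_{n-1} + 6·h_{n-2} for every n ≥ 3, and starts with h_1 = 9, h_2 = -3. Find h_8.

239937

h_3 = 39;  h_4 = 177;  h_5 = 1119;  h_6 = 6657;  h_7 = 39999;  h_8 = 239937.
(Characteristic roots are 6 and -1.)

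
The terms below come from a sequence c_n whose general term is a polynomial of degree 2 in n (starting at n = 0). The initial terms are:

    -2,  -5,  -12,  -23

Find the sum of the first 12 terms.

1st diffs: -3, -7, -11.
2nd diffs: -4, -4 (constant).
Newton forward-difference form: c_n = -2 + (-3)·C(n,1) + (-4)·C(n,2).
Continuing: …, -38, -57, -80, -107, …, c_{11} = -255.
Summing n = 0..11 (12 terms) gives -1102.

-1102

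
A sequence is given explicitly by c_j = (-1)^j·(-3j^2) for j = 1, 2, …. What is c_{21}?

(-1)^21 = -1; -3j^2 at j=21 is -1323; so c_{21} = 1323.

1323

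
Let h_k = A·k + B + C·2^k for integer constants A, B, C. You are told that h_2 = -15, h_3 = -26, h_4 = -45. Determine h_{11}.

Write the equations: 2A + B + 4C = -15; 3A + B + 8C = -26; 4A + B + 16C = -45.
Subtracting the first from the second: A + 4C = -11.
Subtracting the second from the third: A + 8C = -19.
Solving: C = -2, A = -3, then B = -1.
Therefore h_{11} = -33 + (-1) + (-2)·2048 = -4130.

-4130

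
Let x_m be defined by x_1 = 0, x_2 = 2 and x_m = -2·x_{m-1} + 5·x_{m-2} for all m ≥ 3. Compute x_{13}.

-1158696

Compute successive terms:
x_3 = -4; x_4 = 18; x_5 = -56; …; x_{10} = 28242; x_{11} = -97364; x_{12} = 335938; x_{13} = -1158696.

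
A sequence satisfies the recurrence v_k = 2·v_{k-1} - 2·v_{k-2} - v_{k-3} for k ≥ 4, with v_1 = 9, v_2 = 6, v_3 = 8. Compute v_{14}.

-3882

v_4 = -5;  v_5 = -32;  v_6 = -62;  …;  v_{11} = 408;  v_{12} = -430;  v_{13} = -2167;  v_{14} = -3882.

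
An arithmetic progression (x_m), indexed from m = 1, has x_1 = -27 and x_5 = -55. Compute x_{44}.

Common difference d = (-55 - (-27)) / (5 - 1) = -7.
x_m = -27 + (m - 1)·(-7).
x_{44} = -27 + 43·(-7) = -328.

-328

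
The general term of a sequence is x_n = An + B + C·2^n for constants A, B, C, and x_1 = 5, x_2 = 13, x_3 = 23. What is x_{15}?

32855

Plug in n = 1, 2, 3: A + B + 2C = 5; 2A + B + 4C = 13; 3A + B + 8C = 23.
Subtracting the first from the second: A + 2C = 8.
Subtracting the second from the third: A + 4C = 10.
Solving: C = 1, A = 6, then B = -3.
Hence x_{15} = 6·15 + (-3) + 1·32768 = 32855.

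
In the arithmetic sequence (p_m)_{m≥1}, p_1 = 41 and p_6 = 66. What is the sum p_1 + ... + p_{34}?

4199

Common difference d = (66 - 41) / (6 - 1) = 5.
p_m = 41 + (m - 1)·5.
p_{34} = 206; S = 34·(41 + 206)/2 = 4199.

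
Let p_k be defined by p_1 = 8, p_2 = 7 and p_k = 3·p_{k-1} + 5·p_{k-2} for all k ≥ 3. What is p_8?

Step forward from the initial values:
p_3 = 61  p_4 = 218  p_5 = 959  p_6 = 3967  p_7 = 16696  p_8 = 69923.

69923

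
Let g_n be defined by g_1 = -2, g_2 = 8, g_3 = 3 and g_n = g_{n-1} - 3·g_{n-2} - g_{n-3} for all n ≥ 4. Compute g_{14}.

Iterate the recurrence:
g_4 = -19  g_5 = -36  g_6 = 18  …  g_{11} = -1  g_{12} = 2881  g_{13} = 3736  g_{14} = -4906.

-4906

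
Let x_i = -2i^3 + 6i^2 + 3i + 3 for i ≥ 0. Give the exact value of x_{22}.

x_{22} = -2·22^3 + 6·22^2 + 3·22 + 3 = -18323.

-18323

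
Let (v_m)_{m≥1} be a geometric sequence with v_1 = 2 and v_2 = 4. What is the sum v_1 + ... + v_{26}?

134217726

Common ratio r = 2.
v_m = 2·2^(m-1).
S = 2·(2^26 - 1)/(2 - 1) = 2·(67108864 - 1)/(1) = 134217726.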